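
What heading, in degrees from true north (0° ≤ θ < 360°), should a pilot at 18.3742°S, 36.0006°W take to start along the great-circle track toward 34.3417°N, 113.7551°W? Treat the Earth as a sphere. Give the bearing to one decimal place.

Δλ = -113.7551 − -36.0006 = -77.7545°.
θ = atan2( sin Δλ · cos φ₂ , cos φ₁ · sin φ₂ − sin φ₁ · cos φ₂ · cos Δλ )
  = atan2(-0.80690, 0.59057) = -53.800° → normalised to [0°, 360°): 306.200°.

306.2°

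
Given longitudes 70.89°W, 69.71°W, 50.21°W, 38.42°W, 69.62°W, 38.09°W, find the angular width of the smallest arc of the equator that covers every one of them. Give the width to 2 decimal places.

32.80°

Sort the longitudes: -70.89°, -69.71°, -69.62°, -50.21°, -38.42°, -38.09°.
Eastward gaps between consecutive values (wrapping around): 1.18°, 0.09°, 19.41°, 11.79°, 0.33°, 327.20°.
Largest gap = 327.20° ⇒ minimal covering band is its complement: 360° − 327.20° = 32.80°.
Band runs from -70.89° eastward to -38.09°.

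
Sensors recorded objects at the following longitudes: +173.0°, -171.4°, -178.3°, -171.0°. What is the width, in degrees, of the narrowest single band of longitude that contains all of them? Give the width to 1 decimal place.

16.0°

Sort the longitudes: -178.3°, -171.4°, -171.0°, +173.0°.
Eastward gaps between consecutive values (wrapping around): 6.9°, 0.4°, 344.0°, 8.7°.
Largest gap = 344.0° ⇒ minimal covering band is its complement: 360° − 344.0° = 16.0°.
Band runs from +173.0° eastward to -171.0°, crossing the antimeridian.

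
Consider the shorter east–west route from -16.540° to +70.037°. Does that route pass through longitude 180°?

No

Signed shortest Δλ = ((70.037 − -16.540 + 180) mod 360) − 180 = 86.577°.
Going east by 86.577° from -16.540° reaches +70.037° without touching 180°.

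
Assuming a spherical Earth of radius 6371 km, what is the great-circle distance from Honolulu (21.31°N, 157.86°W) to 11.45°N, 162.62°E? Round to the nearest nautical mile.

Δλ = 162.62 − -157.86 = 320.48°; wrapped into (−180°, 180°]: -39.52°.
Δφ = 11.45 − 21.31 = -9.86°.
a = sin²(Δφ/2) + cos φ₁ · cos φ₂ · sin²(Δλ/2) = 0.111750.
c = 2·atan2(√a, √(1−a)) = 0.68170 rad → d = 6371·c ≈ 4343.14 km ≈ 2345.11 nmi.

2345 nmi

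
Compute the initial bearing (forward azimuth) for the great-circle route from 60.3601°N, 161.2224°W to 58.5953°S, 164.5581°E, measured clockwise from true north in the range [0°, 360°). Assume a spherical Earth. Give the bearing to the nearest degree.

Δλ = 164.5581 − -161.2224 = 325.7805°; wrapped into (−180°, 180°]: -34.2195°.
θ = atan2( sin Δλ · cos φ₂ , cos φ₁ · sin φ₂ − sin φ₁ · cos φ₂ · cos Δλ )
  = atan2(-0.29304, -0.79660) = -159.803° → normalised to [0°, 360°): 200.197°.

200°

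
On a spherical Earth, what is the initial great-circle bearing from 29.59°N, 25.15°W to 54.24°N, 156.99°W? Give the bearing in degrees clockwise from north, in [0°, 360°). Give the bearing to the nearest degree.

Δλ = -156.99 − -25.15 = -131.84°.
θ = atan2( sin Δλ · cos φ₂ , cos φ₁ · sin φ₂ − sin φ₁ · cos φ₂ · cos Δλ )
  = atan2(-0.43538, 0.89813) = -25.862° → normalised to [0°, 360°): 334.138°.

334°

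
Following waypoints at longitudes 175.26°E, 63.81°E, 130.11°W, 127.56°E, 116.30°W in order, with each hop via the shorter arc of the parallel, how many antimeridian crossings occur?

3

Leg 1: +175.26° → +63.81°, shortest Δλ = -111.45° (west) — does not cross 180°.
Leg 2: +63.81° → -130.11°, shortest Δλ = 166.08° (east) — crosses 180°.
Leg 3: -130.11° → +127.56°, shortest Δλ = -102.33° (west) — crosses 180°.
Leg 4: +127.56° → -116.30°, shortest Δλ = 116.14° (east) — crosses 180°.
Total crossings: 3.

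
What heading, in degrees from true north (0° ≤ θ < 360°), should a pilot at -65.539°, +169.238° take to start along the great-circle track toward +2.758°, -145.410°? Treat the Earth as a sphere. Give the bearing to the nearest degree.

Δλ = -145.410 − 169.238 = -314.648°; wrapped into (−180°, 180°]: 45.352°.
θ = atan2( sin Δλ · cos φ₂ , cos φ₁ · sin φ₂ − sin φ₁ · cos φ₂ · cos Δλ )
  = atan2(0.71061, 0.65886) = 47.164° → normalised to [0°, 360°): 47.164°.

47°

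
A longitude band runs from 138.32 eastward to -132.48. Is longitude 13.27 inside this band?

Band width going east from +138.32° to -132.48°: ((-132.48 − 138.32) mod 360) = 89.20°.
Offset of +13.27° east of the west edge: ((13.27 − 138.32) mod 360) = 234.95°.
234.95° > 89.20° ⇒ outside.

No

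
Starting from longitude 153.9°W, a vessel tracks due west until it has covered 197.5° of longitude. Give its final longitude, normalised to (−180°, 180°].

8.6°E

Start at -153.9°; shift −197.5° → -351.4°.
-351.4° lies outside (−180°, 180°]; add 360° → +8.6°.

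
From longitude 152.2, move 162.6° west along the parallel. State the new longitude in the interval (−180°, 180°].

-10.4°

Start at +152.2°; shift −162.6° → -10.4°.
-10.4° already lies in (−180°, 180°].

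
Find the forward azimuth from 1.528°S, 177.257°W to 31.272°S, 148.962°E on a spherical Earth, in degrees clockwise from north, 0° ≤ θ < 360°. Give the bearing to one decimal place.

Δλ = 148.962 − -177.257 = 326.219°; wrapped into (−180°, 180°]: -33.781°.
θ = atan2( sin Δλ · cos φ₂ , cos φ₁ · sin φ₂ − sin φ₁ · cos φ₂ · cos Δλ )
  = atan2(-0.47524, -0.49997) = -136.453° → normalised to [0°, 360°): 223.547°.

223.5°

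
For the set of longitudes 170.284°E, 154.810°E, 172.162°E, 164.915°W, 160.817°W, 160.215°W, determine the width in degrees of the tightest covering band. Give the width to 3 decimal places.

44.975°

Sort the longitudes: -164.915°, -160.817°, -160.215°, +154.810°, +170.284°, +172.162°.
Eastward gaps between consecutive values (wrapping around): 4.098°, 0.602°, 315.025°, 15.474°, 1.878°, 22.923°.
Largest gap = 315.025° ⇒ minimal covering band is its complement: 360° − 315.025° = 44.975°.
Band runs from +154.810° eastward to -160.215°, crossing the antimeridian.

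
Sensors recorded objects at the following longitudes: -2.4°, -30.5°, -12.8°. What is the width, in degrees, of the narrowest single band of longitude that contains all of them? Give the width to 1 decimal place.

28.1°

Sort the longitudes: -30.5°, -12.8°, -2.4°.
Eastward gaps between consecutive values (wrapping around): 17.7°, 10.4°, 331.9°.
Largest gap = 331.9° ⇒ minimal covering band is its complement: 360° − 331.9° = 28.1°.
Band runs from -30.5° eastward to -2.4°.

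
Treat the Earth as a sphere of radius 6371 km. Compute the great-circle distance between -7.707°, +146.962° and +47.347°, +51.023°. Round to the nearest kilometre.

Δλ = 51.023 − 146.962 = -95.939°.
Δφ = 47.347 − -7.707 = 55.054°.
a = sin²(Δφ/2) + cos φ₁ · cos φ₂ · sin²(Δλ/2) = 0.584053.
c = 2·atan2(√a, √(1−a)) = 1.73970 rad → d = 6371·c ≈ 11083.65 km.

11084 km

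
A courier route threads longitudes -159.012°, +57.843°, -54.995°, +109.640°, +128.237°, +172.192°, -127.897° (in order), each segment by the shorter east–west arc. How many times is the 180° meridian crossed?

Leg 1: -159.012° → +57.843°, shortest Δλ = -143.145° (west) — crosses 180°.
Leg 2: +57.843° → -54.995°, shortest Δλ = -112.838° (west) — does not cross 180°.
Leg 3: -54.995° → +109.640°, shortest Δλ = 164.635° (east) — does not cross 180°.
Leg 4: +109.640° → +128.237°, shortest Δλ = 18.597° (east) — does not cross 180°.
Leg 5: +128.237° → +172.192°, shortest Δλ = 43.955° (east) — does not cross 180°.
Leg 6: +172.192° → -127.897°, shortest Δλ = 59.911° (east) — crosses 180°.
Total crossings: 2.

2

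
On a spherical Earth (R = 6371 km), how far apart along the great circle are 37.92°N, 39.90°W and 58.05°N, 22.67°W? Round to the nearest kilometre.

2563 km

Δλ = -22.67 − -39.90 = 17.23°.
Δφ = 58.05 − 37.92 = 20.13°.
a = sin²(Δφ/2) + cos φ₁ · cos φ₂ · sin²(Δλ/2) = 0.039910.
c = 2·atan2(√a, √(1−a)) = 0.40226 rad → d = 6371·c ≈ 2562.77 km.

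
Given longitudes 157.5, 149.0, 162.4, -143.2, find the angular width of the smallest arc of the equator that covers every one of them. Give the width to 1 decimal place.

67.8°

Sort the longitudes: -143.2°, +149.0°, +157.5°, +162.4°.
Eastward gaps between consecutive values (wrapping around): 292.2°, 8.5°, 4.9°, 54.4°.
Largest gap = 292.2° ⇒ minimal covering band is its complement: 360° − 292.2° = 67.8°.
Band runs from +149.0° eastward to -143.2°, crossing the antimeridian.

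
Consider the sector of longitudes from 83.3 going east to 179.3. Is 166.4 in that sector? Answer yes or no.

Yes

Band width going east from +83.3° to +179.3°: ((179.3 − 83.3) mod 360) = 96.0°.
Offset of +166.4° east of the west edge: ((166.4 − 83.3) mod 360) = 83.1°.
83.1° ≤ 96.0° ⇒ inside.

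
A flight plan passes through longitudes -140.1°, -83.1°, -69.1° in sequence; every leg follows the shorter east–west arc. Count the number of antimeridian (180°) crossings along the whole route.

0

Leg 1: -140.1° → -83.1°, shortest Δλ = 57.0° (east) — does not cross 180°.
Leg 2: -83.1° → -69.1°, shortest Δλ = 14.0° (east) — does not cross 180°.
Total crossings: 0.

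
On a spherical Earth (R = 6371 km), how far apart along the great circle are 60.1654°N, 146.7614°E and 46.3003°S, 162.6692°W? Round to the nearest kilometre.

Δλ = -162.6692 − 146.7614 = -309.4306°; wrapped into (−180°, 180°]: 50.5694°.
Δφ = -46.3003 − 60.1654 = -106.4657°.
a = sin²(Δφ/2) + cos φ₁ · cos φ₂ · sin²(Δλ/2) = 0.704423.
c = 2·atan2(√a, √(1−a)) = 1.99199 rad → d = 6371·c ≈ 12690.94 km.

12691 km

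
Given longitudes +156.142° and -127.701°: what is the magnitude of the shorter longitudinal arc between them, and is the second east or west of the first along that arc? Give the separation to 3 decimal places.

76.157° east

Raw difference: -127.701 − 156.142 = -283.843°.
Normalise into (−180°, 180°]: -283.843° + 360° = 76.157°.
Positive ⇒ the second point lies to the east; separation 76.157°.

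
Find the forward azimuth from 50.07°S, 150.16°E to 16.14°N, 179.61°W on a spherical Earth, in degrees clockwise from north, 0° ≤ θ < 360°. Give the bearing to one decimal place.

Δλ = -179.61 − 150.16 = -329.77°; wrapped into (−180°, 180°]: 30.23°.
θ = atan2( sin Δλ · cos φ₂ , cos φ₁ · sin φ₂ − sin φ₁ · cos φ₂ · cos Δλ )
  = atan2(0.48363, 0.81486) = 30.690° → normalised to [0°, 360°): 30.690°.

30.7°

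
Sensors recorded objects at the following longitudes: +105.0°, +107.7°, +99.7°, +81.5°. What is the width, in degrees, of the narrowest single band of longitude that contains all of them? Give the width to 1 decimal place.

Sort the longitudes: +81.5°, +99.7°, +105.0°, +107.7°.
Eastward gaps between consecutive values (wrapping around): 18.2°, 5.3°, 2.7°, 333.8°.
Largest gap = 333.8° ⇒ minimal covering band is its complement: 360° − 333.8° = 26.2°.
Band runs from +81.5° eastward to +107.7°.

26.2°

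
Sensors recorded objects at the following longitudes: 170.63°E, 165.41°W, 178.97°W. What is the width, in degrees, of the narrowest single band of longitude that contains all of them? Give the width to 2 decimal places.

Sort the longitudes: -178.97°, -165.41°, +170.63°.
Eastward gaps between consecutive values (wrapping around): 13.56°, 336.04°, 10.40°.
Largest gap = 336.04° ⇒ minimal covering band is its complement: 360° − 336.04° = 23.96°.
Band runs from +170.63° eastward to -165.41°, crossing the antimeridian.

23.96°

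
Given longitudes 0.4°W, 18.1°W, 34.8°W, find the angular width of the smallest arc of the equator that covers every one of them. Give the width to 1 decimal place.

34.4°

Sort the longitudes: -34.8°, -18.1°, -0.4°.
Eastward gaps between consecutive values (wrapping around): 16.7°, 17.7°, 325.6°.
Largest gap = 325.6° ⇒ minimal covering band is its complement: 360° − 325.6° = 34.4°.
Band runs from -34.8° eastward to -0.4°.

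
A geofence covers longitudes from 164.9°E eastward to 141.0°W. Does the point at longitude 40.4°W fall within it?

Band width going east from +164.9° to -141.0°: ((-141.0 − 164.9) mod 360) = 54.1°.
Offset of -40.4° east of the west edge: ((-40.4 − 164.9) mod 360) = 154.7°.
154.7° > 54.1° ⇒ outside.

No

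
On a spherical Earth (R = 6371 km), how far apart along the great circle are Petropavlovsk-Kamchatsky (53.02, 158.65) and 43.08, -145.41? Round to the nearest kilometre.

4187 km

Δλ = -145.41 − 158.65 = -304.06°; wrapped into (−180°, 180°]: 55.94°.
Δφ = 43.08 − 53.02 = -9.94°.
a = sin²(Δφ/2) + cos φ₁ · cos φ₂ · sin²(Δλ/2) = 0.104152.
c = 2·atan2(√a, √(1−a)) = 0.65722 rad → d = 6371·c ≈ 4187.12 km.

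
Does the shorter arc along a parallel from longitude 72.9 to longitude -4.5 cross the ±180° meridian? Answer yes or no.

Signed shortest Δλ = ((-4.5 − 72.9 + 180) mod 360) − 180 = -77.4°.
Going west by 77.4° from +72.9° reaches -4.5° without touching 180°.

No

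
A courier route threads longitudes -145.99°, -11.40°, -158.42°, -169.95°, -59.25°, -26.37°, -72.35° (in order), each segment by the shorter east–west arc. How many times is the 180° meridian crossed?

0

Leg 1: -145.99° → -11.40°, shortest Δλ = 134.59° (east) — does not cross 180°.
Leg 2: -11.40° → -158.42°, shortest Δλ = -147.02° (west) — does not cross 180°.
Leg 3: -158.42° → -169.95°, shortest Δλ = -11.53° (west) — does not cross 180°.
Leg 4: -169.95° → -59.25°, shortest Δλ = 110.7° (east) — does not cross 180°.
Leg 5: -59.25° → -26.37°, shortest Δλ = 32.88° (east) — does not cross 180°.
Leg 6: -26.37° → -72.35°, shortest Δλ = -45.98° (west) — does not cross 180°.
Total crossings: 0.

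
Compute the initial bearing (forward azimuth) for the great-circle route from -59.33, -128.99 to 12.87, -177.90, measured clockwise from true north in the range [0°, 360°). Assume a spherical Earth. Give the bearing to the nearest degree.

312°

Δλ = -177.90 − -128.99 = -48.91°.
θ = atan2( sin Δλ · cos φ₂ , cos φ₁ · sin φ₂ − sin φ₁ · cos φ₂ · cos Δλ )
  = atan2(-0.73474, 0.66472) = -47.864° → normalised to [0°, 360°): 312.136°.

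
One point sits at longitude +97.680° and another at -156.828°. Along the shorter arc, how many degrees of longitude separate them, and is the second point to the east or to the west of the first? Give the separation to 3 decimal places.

Raw difference: -156.828 − 97.680 = -254.508°.
Normalise into (−180°, 180°]: -254.508° + 360° = 105.492°.
Positive ⇒ the second point lies to the east; separation 105.492°.

105.492° east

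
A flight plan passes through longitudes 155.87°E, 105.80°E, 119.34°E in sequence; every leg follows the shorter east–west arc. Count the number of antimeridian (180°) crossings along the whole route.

Leg 1: +155.87° → +105.80°, shortest Δλ = -50.07° (west) — does not cross 180°.
Leg 2: +105.80° → +119.34°, shortest Δλ = 13.54° (east) — does not cross 180°.
Total crossings: 0.

0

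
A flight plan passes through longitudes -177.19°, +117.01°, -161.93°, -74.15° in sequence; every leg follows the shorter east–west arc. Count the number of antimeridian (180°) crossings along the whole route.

Leg 1: -177.19° → +117.01°, shortest Δλ = -65.8° (west) — crosses 180°.
Leg 2: +117.01° → -161.93°, shortest Δλ = 81.06° (east) — crosses 180°.
Leg 3: -161.93° → -74.15°, shortest Δλ = 87.78° (east) — does not cross 180°.
Total crossings: 2.

2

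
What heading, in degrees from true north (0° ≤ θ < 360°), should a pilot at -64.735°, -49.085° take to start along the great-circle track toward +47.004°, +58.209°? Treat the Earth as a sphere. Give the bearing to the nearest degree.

Δλ = 58.209 − -49.085 = 107.294°.
θ = atan2( sin Δλ · cos φ₂ , cos φ₁ · sin φ₂ − sin φ₁ · cos φ₂ · cos Δλ )
  = atan2(0.65112, 0.12883) = 78.808° → normalised to [0°, 360°): 78.808°.

79°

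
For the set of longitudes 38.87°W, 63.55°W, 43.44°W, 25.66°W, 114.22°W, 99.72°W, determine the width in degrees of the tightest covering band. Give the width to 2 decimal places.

Sort the longitudes: -114.22°, -99.72°, -63.55°, -43.44°, -38.87°, -25.66°.
Eastward gaps between consecutive values (wrapping around): 14.50°, 36.17°, 20.11°, 4.57°, 13.21°, 271.44°.
Largest gap = 271.44° ⇒ minimal covering band is its complement: 360° − 271.44° = 88.56°.
Band runs from -114.22° eastward to -25.66°.

88.56°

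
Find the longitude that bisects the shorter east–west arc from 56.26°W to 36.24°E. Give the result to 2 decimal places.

10.01°W

Signed shortest Δλ from -56.26° to +36.24° is +92.50°.
Midpoint longitude = -56.26° + (+92.50°)/2 = -56.26° + 46.25° = -10.01°.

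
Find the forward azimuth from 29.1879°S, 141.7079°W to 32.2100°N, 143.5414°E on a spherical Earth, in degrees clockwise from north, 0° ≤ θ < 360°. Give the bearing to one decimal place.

Δλ = 143.5414 − -141.7079 = 285.2493°; wrapped into (−180°, 180°]: -74.7507°.
θ = atan2( sin Δλ · cos φ₂ , cos φ₁ · sin φ₂ − sin φ₁ · cos φ₂ · cos Δλ )
  = atan2(-0.81631, 0.57387) = -54.893° → normalised to [0°, 360°): 305.107°.

305.1°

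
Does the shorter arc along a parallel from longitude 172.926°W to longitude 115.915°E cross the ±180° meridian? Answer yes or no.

Yes

Naïve |115.915 − -172.926| = 288.841° > 180°, so the shorter arc goes the other way round — across 180°.
Signed shortest Δλ = ((115.915 − -172.926 + 180) mod 360) − 180 = -71.159°.
Going west by 71.159° from -172.926° passes through 180° before reaching +115.915°.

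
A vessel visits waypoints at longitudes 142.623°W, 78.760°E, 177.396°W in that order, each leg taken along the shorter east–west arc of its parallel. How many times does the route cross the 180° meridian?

Leg 1: -142.623° → +78.760°, shortest Δλ = -138.617° (west) — crosses 180°.
Leg 2: +78.760° → -177.396°, shortest Δλ = 103.844° (east) — crosses 180°.
Total crossings: 2.

2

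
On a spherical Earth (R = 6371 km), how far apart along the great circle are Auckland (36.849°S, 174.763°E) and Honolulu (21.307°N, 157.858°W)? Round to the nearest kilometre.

7076 km

Δλ = -157.858 − 174.763 = -332.621°; wrapped into (−180°, 180°]: 27.379°.
Δφ = 21.307 − -36.849 = 58.156°.
a = sin²(Δφ/2) + cos φ₁ · cos φ₂ · sin²(Δλ/2) = 0.277951.
c = 2·atan2(√a, √(1−a)) = 1.11063 rad → d = 6371·c ≈ 7075.82 km.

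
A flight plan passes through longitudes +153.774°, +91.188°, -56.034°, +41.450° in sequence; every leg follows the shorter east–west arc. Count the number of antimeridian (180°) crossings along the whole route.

Leg 1: +153.774° → +91.188°, shortest Δλ = -62.586° (west) — does not cross 180°.
Leg 2: +91.188° → -56.034°, shortest Δλ = -147.222° (west) — does not cross 180°.
Leg 3: -56.034° → +41.450°, shortest Δλ = 97.484° (east) — does not cross 180°.
Total crossings: 0.

0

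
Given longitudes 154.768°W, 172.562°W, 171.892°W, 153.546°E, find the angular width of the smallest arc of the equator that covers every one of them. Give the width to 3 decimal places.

Sort the longitudes: -172.562°, -171.892°, -154.768°, +153.546°.
Eastward gaps between consecutive values (wrapping around): 0.670°, 17.124°, 308.314°, 33.892°.
Largest gap = 308.314° ⇒ minimal covering band is its complement: 360° − 308.314° = 51.686°.
Band runs from +153.546° eastward to -154.768°, crossing the antimeridian.

51.686°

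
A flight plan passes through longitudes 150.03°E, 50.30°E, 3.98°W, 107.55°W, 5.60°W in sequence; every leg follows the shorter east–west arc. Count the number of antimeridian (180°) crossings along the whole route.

Leg 1: +150.03° → +50.30°, shortest Δλ = -99.73° (west) — does not cross 180°.
Leg 2: +50.30° → -3.98°, shortest Δλ = -54.28° (west) — does not cross 180°.
Leg 3: -3.98° → -107.55°, shortest Δλ = -103.57° (west) — does not cross 180°.
Leg 4: -107.55° → -5.60°, shortest Δλ = 101.95° (east) — does not cross 180°.
Total crossings: 0.

0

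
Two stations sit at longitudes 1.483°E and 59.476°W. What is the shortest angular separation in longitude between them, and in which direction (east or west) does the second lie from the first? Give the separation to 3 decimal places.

Raw difference: -59.476 − 1.483 = -60.959°.
Normalise into (−180°, 180°]: -60.959° stays -60.959°.
Negative ⇒ the second point lies to the west; separation 60.959°.

60.959° west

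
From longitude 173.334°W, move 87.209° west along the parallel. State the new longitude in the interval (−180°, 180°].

99.457°E

Start at -173.334°; shift −87.209° → -260.543°.
-260.543° lies outside (−180°, 180°]; add 360° → +99.457°.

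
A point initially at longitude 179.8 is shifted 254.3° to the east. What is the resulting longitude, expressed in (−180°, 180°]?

Start at +179.8°; shift +254.3° → +434.1°.
+434.1° lies outside (−180°, 180°]; subtract 360° → +74.1°.

+74.1°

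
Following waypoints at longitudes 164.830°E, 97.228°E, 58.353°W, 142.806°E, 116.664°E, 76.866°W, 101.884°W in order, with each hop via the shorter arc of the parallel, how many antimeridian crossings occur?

2

Leg 1: +164.830° → +97.228°, shortest Δλ = -67.602° (west) — does not cross 180°.
Leg 2: +97.228° → -58.353°, shortest Δλ = -155.581° (west) — does not cross 180°.
Leg 3: -58.353° → +142.806°, shortest Δλ = -158.841° (west) — crosses 180°.
Leg 4: +142.806° → +116.664°, shortest Δλ = -26.142° (west) — does not cross 180°.
Leg 5: +116.664° → -76.866°, shortest Δλ = 166.47° (east) — crosses 180°.
Leg 6: -76.866° → -101.884°, shortest Δλ = -25.018° (west) — does not cross 180°.
Total crossings: 2.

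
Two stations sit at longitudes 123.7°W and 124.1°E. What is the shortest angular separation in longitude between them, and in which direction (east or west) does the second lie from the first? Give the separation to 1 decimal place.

112.2° west

Raw difference: 124.1 − -123.7 = 247.8°.
Normalise into (−180°, 180°]: 247.8° − 360° = -112.2°.
Negative ⇒ the second point lies to the west; separation 112.2°.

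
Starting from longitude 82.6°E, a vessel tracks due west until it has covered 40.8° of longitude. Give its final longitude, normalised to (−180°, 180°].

41.8°E

Start at +82.6°; shift −40.8° → +41.8°.
+41.8° already lies in (−180°, 180°].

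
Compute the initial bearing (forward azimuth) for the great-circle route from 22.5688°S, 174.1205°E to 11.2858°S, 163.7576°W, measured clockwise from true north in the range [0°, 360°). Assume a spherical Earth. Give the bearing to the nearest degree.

66°

Δλ = -163.7576 − 174.1205 = -337.8781°; wrapped into (−180°, 180°]: 22.1219°.
θ = atan2( sin Δλ · cos φ₂ , cos φ₁ · sin φ₂ − sin φ₁ · cos φ₂ · cos Δλ )
  = atan2(0.36930, 0.16795) = 65.545° → normalised to [0°, 360°): 65.545°.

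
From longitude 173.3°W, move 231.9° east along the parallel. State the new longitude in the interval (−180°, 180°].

Start at -173.3°; shift +231.9° → +58.6°.
+58.6° already lies in (−180°, 180°].

58.6°E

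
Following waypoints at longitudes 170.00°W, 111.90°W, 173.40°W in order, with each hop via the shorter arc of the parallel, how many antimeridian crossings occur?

Leg 1: -170.00° → -111.90°, shortest Δλ = 58.1° (east) — does not cross 180°.
Leg 2: -111.90° → -173.40°, shortest Δλ = -61.5° (west) — does not cross 180°.
Total crossings: 0.

0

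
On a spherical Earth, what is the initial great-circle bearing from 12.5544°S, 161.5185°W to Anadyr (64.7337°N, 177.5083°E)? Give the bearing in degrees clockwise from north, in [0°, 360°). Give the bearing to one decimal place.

Δλ = 177.5083 − -161.5185 = 339.0268°; wrapped into (−180°, 180°]: -20.9732°.
θ = atan2( sin Δλ · cos φ₂ , cos φ₁ · sin φ₂ − sin φ₁ · cos φ₂ · cos Δλ )
  = atan2(-0.15277, 0.96934) = -8.956° → normalised to [0°, 360°): 351.044°.

351.0°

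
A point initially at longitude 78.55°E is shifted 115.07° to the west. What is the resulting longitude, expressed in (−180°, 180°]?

36.52°W

Start at +78.55°; shift −115.07° → -36.52°.
-36.52° already lies in (−180°, 180°].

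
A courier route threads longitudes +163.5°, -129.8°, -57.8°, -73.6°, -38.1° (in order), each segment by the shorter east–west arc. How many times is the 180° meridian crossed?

Leg 1: +163.5° → -129.8°, shortest Δλ = 66.7° (east) — crosses 180°.
Leg 2: -129.8° → -57.8°, shortest Δλ = 72.0° (east) — does not cross 180°.
Leg 3: -57.8° → -73.6°, shortest Δλ = -15.8° (west) — does not cross 180°.
Leg 4: -73.6° → -38.1°, shortest Δλ = 35.5° (east) — does not cross 180°.
Total crossings: 1.

1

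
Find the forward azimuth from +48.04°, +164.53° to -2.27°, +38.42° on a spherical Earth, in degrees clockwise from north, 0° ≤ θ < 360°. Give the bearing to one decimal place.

297.0°

Δλ = 38.42 − 164.53 = -126.11°.
θ = atan2( sin Δλ · cos φ₂ , cos φ₁ · sin φ₂ − sin φ₁ · cos φ₂ · cos Δλ )
  = atan2(-0.80725, 0.41141) = -62.995° → normalised to [0°, 360°): 297.005°.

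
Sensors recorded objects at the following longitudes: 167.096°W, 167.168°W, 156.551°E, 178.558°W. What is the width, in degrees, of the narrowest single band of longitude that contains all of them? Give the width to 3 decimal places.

36.353°

Sort the longitudes: -178.558°, -167.168°, -167.096°, +156.551°.
Eastward gaps between consecutive values (wrapping around): 11.390°, 0.072°, 323.647°, 24.891°.
Largest gap = 323.647° ⇒ minimal covering band is its complement: 360° − 323.647° = 36.353°.
Band runs from +156.551° eastward to -167.096°, crossing the antimeridian.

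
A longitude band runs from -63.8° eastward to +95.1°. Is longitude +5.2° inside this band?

Band width going east from -63.8° to +95.1°: ((95.1 − -63.8) mod 360) = 158.9°.
Offset of +5.2° east of the west edge: ((5.2 − -63.8) mod 360) = 69.0°.
69.0° ≤ 158.9° ⇒ inside.

Yes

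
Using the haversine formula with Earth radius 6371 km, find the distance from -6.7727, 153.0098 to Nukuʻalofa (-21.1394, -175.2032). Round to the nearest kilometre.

Δλ = -175.2032 − 153.0098 = -328.2130°; wrapped into (−180°, 180°]: 31.7870°.
Δφ = -21.1394 − -6.7727 = -14.3667°.
a = sin²(Δφ/2) + cos φ₁ · cos φ₂ · sin²(Δλ/2) = 0.085095.
c = 2·atan2(√a, √(1−a)) = 0.59203 rad → d = 6371·c ≈ 3771.83 km.

3772 km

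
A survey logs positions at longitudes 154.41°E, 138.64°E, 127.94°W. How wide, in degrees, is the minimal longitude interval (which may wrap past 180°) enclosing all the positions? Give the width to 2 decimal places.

93.42°

Sort the longitudes: -127.94°, +138.64°, +154.41°.
Eastward gaps between consecutive values (wrapping around): 266.58°, 15.77°, 77.65°.
Largest gap = 266.58° ⇒ minimal covering band is its complement: 360° − 266.58° = 93.42°.
Band runs from +138.64° eastward to -127.94°, crossing the antimeridian.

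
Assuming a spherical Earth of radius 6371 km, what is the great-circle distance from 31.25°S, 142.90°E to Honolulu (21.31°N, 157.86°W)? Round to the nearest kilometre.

Δλ = -157.86 − 142.90 = -300.76°; wrapped into (−180°, 180°]: 59.24°.
Δφ = 21.31 − -31.25 = 52.56°.
a = sin²(Δφ/2) + cos φ₁ · cos φ₂ · sin²(Δλ/2) = 0.390593.
c = 2·atan2(√a, √(1−a)) = 1.35020 rad → d = 6371·c ≈ 8602.11 km.

8602 km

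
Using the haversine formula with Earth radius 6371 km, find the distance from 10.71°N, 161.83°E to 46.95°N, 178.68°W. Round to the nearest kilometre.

4427 km

Δλ = -178.68 − 161.83 = -340.51°; wrapped into (−180°, 180°]: 19.49°.
Δφ = 46.95 − 10.71 = 36.24°.
a = sin²(Δφ/2) + cos φ₁ · cos φ₂ · sin²(Δλ/2) = 0.115943.
c = 2·atan2(√a, √(1−a)) = 0.69491 rad → d = 6371·c ≈ 4427.25 km.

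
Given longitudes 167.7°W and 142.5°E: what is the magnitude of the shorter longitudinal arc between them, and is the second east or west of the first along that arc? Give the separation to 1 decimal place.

49.8° west

Raw difference: 142.5 − -167.7 = 310.2°.
Normalise into (−180°, 180°]: 310.2° − 360° = -49.8°.
Negative ⇒ the second point lies to the west; separation 49.8°.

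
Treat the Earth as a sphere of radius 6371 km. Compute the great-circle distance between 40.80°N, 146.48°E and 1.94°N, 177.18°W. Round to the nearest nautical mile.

3052 nmi

Δλ = -177.18 − 146.48 = -323.66°; wrapped into (−180°, 180°]: 36.34°.
Δφ = 1.94 − 40.80 = -38.86°.
a = sin²(Δφ/2) + cos φ₁ · cos φ₂ · sin²(Δλ/2) = 0.184229.
c = 2·atan2(√a, √(1−a)) = 0.88726 rad → d = 6371·c ≈ 5652.71 km ≈ 3052.22 nmi.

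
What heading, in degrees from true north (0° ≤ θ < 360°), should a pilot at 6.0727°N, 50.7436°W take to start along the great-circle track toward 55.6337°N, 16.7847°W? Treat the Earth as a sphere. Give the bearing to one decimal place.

Δλ = -16.7847 − -50.7436 = 33.9589°.
θ = atan2( sin Δλ · cos φ₂ , cos φ₁ · sin φ₂ − sin φ₁ · cos φ₂ · cos Δλ )
  = atan2(0.31532, 0.77128) = 22.236° → normalised to [0°, 360°): 22.236°.

22.2°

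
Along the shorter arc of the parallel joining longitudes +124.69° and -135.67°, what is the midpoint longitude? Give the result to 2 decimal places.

+174.51°

Signed shortest Δλ from +124.69° to -135.67° is +99.64°.
Midpoint longitude = +124.69° + (+99.64°)/2 = +124.69° + 49.82° = +174.51°.
(The naïve average (+124.69 + -135.67)/2 = -5.49° is on the wrong side of the globe.)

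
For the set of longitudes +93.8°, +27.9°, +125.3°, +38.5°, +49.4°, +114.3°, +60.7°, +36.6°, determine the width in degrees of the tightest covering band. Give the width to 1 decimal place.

Sort the longitudes: +27.9°, +36.6°, +38.5°, +49.4°, +60.7°, +93.8°, +114.3°, +125.3°.
Eastward gaps between consecutive values (wrapping around): 8.7°, 1.9°, 10.9°, 11.3°, 33.1°, 20.5°, 11.0°, 262.6°.
Largest gap = 262.6° ⇒ minimal covering band is its complement: 360° − 262.6° = 97.4°.
Band runs from +27.9° eastward to +125.3°.

97.4°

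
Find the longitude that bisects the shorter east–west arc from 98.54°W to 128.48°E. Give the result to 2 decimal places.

165.03°W

Signed shortest Δλ from -98.54° to +128.48° is -132.98°.
Midpoint longitude = -98.54° + (-132.98°)/2 = -98.54° − 66.49° = -165.03°.
(The naïve average (-98.54 + +128.48)/2 = 14.97° is on the wrong side of the globe.)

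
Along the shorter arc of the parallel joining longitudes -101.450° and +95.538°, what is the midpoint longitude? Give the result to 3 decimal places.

Signed shortest Δλ from -101.450° to +95.538° is -163.012°.
Midpoint longitude = -101.450° + (-163.012°)/2 = -101.450° − 81.506° = -182.956°.
Normalise into (−180°, 180°]: +177.044°.
(The naïve average (-101.450 + +95.538)/2 = -2.956° is on the wrong side of the globe.)

+177.044°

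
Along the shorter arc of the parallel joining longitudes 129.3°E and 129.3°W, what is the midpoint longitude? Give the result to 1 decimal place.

180.0°E

Signed shortest Δλ from +129.3° to -129.3° is +101.4°.
Midpoint longitude = +129.3° + (+101.4°)/2 = +129.3° + 50.7° = +180.0°.
(The naïve average (+129.3 + -129.3)/2 = 0.0° is on the wrong side of the globe.)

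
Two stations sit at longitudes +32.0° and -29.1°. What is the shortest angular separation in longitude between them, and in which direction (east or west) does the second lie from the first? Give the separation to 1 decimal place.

Raw difference: -29.1 − 32.0 = -61.1°.
Normalise into (−180°, 180°]: -61.1° stays -61.1°.
Negative ⇒ the second point lies to the west; separation 61.1°.

61.1° west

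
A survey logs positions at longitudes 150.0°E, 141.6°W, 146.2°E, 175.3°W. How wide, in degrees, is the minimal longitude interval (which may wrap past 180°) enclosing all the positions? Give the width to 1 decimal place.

72.2°

Sort the longitudes: -175.3°, -141.6°, +146.2°, +150.0°.
Eastward gaps between consecutive values (wrapping around): 33.7°, 287.8°, 3.8°, 34.7°.
Largest gap = 287.8° ⇒ minimal covering band is its complement: 360° − 287.8° = 72.2°.
Band runs from +146.2° eastward to -141.6°, crossing the antimeridian.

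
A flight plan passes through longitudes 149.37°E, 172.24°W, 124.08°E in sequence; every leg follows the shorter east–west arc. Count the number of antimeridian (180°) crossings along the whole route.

Leg 1: +149.37° → -172.24°, shortest Δλ = 38.39° (east) — crosses 180°.
Leg 2: -172.24° → +124.08°, shortest Δλ = -63.68° (west) — crosses 180°.
Total crossings: 2.

2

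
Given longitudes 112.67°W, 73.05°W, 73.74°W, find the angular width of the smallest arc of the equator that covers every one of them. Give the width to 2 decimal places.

39.62°

Sort the longitudes: -112.67°, -73.74°, -73.05°.
Eastward gaps between consecutive values (wrapping around): 38.93°, 0.69°, 320.38°.
Largest gap = 320.38° ⇒ minimal covering band is its complement: 360° − 320.38° = 39.62°.
Band runs from -112.67° eastward to -73.05°.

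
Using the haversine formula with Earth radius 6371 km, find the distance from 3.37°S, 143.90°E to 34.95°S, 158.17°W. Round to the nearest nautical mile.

Δλ = -158.17 − 143.90 = -302.07°; wrapped into (−180°, 180°]: 57.93°.
Δφ = -34.95 − -3.37 = -31.58°.
a = sin²(Δφ/2) + cos φ₁ · cos φ₂ · sin²(Δλ/2) = 0.265940.
c = 2·atan2(√a, √(1−a)) = 1.08363 rad → d = 6371·c ≈ 6903.83 km ≈ 3727.77 nmi.

3728 nmi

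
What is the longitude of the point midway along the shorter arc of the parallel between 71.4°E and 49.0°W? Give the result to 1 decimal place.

Signed shortest Δλ from +71.4° to -49.0° is -120.4°.
Midpoint longitude = +71.4° + (-120.4°)/2 = +71.4° − 60.2° = +11.2°.

11.2°E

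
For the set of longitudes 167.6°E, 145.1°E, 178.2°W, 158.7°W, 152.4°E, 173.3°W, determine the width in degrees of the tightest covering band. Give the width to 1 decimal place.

56.2°

Sort the longitudes: -178.2°, -173.3°, -158.7°, +145.1°, +152.4°, +167.6°.
Eastward gaps between consecutive values (wrapping around): 4.9°, 14.6°, 303.8°, 7.3°, 15.2°, 14.2°.
Largest gap = 303.8° ⇒ minimal covering band is its complement: 360° − 303.8° = 56.2°.
Band runs from +145.1° eastward to -158.7°, crossing the antimeridian.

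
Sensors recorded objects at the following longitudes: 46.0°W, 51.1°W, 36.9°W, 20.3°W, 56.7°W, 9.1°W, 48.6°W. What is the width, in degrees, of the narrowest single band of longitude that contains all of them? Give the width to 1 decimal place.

Sort the longitudes: -56.7°, -51.1°, -48.6°, -46.0°, -36.9°, -20.3°, -9.1°.
Eastward gaps between consecutive values (wrapping around): 5.6°, 2.5°, 2.6°, 9.1°, 16.6°, 11.2°, 312.4°.
Largest gap = 312.4° ⇒ minimal covering band is its complement: 360° − 312.4° = 47.6°.
Band runs from -56.7° eastward to -9.1°.

47.6°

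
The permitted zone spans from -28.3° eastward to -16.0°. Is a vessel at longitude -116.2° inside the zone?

No

Band width going east from -28.3° to -16.0°: ((-16.0 − -28.3) mod 360) = 12.3°.
Offset of -116.2° east of the west edge: ((-116.2 − -28.3) mod 360) = 272.1°.
272.1° > 12.3° ⇒ outside.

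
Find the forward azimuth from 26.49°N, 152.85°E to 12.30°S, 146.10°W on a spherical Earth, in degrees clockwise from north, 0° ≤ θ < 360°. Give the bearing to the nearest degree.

115°

Δλ = -146.10 − 152.85 = -298.95°; wrapped into (−180°, 180°]: 61.05°.
θ = atan2( sin Δλ · cos φ₂ , cos φ₁ · sin φ₂ − sin φ₁ · cos φ₂ · cos Δλ )
  = atan2(0.85496, -0.40161) = 115.162° → normalised to [0°, 360°): 115.162°.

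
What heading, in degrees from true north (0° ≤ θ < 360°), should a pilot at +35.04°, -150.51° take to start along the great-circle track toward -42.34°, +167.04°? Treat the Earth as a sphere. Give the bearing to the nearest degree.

210°

Δλ = 167.04 − -150.51 = 317.55°; wrapped into (−180°, 180°]: -42.45°.
θ = atan2( sin Δλ · cos φ₂ , cos φ₁ · sin φ₂ − sin φ₁ · cos φ₂ · cos Δλ )
  = atan2(-0.49889, -0.86459) = -150.014° → normalised to [0°, 360°): 209.986°.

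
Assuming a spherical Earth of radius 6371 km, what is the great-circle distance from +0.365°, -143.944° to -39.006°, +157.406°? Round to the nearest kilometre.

7384 km

Δλ = 157.406 − -143.944 = 301.350°; wrapped into (−180°, 180°]: -58.650°.
Δφ = -39.006 − 0.365 = -39.371°.
a = sin²(Δφ/2) + cos φ₁ · cos φ₂ · sin²(Δλ/2) = 0.299865.
c = 2·atan2(√a, √(1−a)) = 1.15899 rad → d = 6371·c ≈ 7383.90 km.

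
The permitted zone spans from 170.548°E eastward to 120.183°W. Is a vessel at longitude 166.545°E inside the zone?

Band width going east from +170.548° to -120.183°: ((-120.183 − 170.548) mod 360) = 69.269°.
Offset of +166.545° east of the west edge: ((166.545 − 170.548) mod 360) = 355.997°.
355.997° > 69.269° ⇒ outside.

No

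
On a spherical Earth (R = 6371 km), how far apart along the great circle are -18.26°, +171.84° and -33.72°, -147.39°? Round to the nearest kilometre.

Δλ = -147.39 − 171.84 = -319.23°; wrapped into (−180°, 180°]: 40.77°.
Δφ = -33.72 − -18.26 = -15.46°.
a = sin²(Δφ/2) + cos φ₁ · cos φ₂ · sin²(Δλ/2) = 0.113928.
c = 2·atan2(√a, √(1−a)) = 0.68859 rad → d = 6371·c ≈ 4387.00 km.

4387 km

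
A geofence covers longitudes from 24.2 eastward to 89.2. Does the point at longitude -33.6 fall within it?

Band width going east from +24.2° to +89.2°: ((89.2 − 24.2) mod 360) = 65.0°.
Offset of -33.6° east of the west edge: ((-33.6 − 24.2) mod 360) = 302.2°.
302.2° > 65.0° ⇒ outside.

No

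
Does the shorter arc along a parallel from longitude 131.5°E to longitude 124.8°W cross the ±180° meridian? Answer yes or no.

Naïve |-124.8 − 131.5| = 256.3° > 180°, so the shorter arc goes the other way round — across 180°.
Signed shortest Δλ = ((-124.8 − 131.5 + 180) mod 360) − 180 = 103.7°.
Going east by 103.7° from +131.5° passes through 180° before reaching -124.8°.

Yes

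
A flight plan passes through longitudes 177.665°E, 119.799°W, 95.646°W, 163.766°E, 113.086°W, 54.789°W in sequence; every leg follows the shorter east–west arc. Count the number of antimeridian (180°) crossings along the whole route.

Leg 1: +177.665° → -119.799°, shortest Δλ = 62.536° (east) — crosses 180°.
Leg 2: -119.799° → -95.646°, shortest Δλ = 24.153° (east) — does not cross 180°.
Leg 3: -95.646° → +163.766°, shortest Δλ = -100.588° (west) — crosses 180°.
Leg 4: +163.766° → -113.086°, shortest Δλ = 83.148° (east) — crosses 180°.
Leg 5: -113.086° → -54.789°, shortest Δλ = 58.297° (east) — does not cross 180°.
Total crossings: 3.

3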